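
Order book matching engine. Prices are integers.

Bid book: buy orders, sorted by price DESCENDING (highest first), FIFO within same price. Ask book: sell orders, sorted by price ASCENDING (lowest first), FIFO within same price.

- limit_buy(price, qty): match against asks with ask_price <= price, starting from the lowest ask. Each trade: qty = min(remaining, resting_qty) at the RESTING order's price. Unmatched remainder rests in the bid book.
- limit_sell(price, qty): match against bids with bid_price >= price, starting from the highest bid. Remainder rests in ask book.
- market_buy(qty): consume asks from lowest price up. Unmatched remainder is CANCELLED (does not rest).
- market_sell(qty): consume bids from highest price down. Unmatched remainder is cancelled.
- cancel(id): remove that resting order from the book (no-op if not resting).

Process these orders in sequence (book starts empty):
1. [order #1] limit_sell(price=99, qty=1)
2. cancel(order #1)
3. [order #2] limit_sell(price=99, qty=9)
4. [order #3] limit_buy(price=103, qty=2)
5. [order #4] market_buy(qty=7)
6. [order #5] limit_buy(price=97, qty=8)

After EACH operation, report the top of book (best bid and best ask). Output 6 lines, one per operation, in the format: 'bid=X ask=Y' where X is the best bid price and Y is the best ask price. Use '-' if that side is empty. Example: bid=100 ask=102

After op 1 [order #1] limit_sell(price=99, qty=1): fills=none; bids=[-] asks=[#1:1@99]
After op 2 cancel(order #1): fills=none; bids=[-] asks=[-]
After op 3 [order #2] limit_sell(price=99, qty=9): fills=none; bids=[-] asks=[#2:9@99]
After op 4 [order #3] limit_buy(price=103, qty=2): fills=#3x#2:2@99; bids=[-] asks=[#2:7@99]
After op 5 [order #4] market_buy(qty=7): fills=#4x#2:7@99; bids=[-] asks=[-]
After op 6 [order #5] limit_buy(price=97, qty=8): fills=none; bids=[#5:8@97] asks=[-]

Answer: bid=- ask=99
bid=- ask=-
bid=- ask=99
bid=- ask=99
bid=- ask=-
bid=97 ask=-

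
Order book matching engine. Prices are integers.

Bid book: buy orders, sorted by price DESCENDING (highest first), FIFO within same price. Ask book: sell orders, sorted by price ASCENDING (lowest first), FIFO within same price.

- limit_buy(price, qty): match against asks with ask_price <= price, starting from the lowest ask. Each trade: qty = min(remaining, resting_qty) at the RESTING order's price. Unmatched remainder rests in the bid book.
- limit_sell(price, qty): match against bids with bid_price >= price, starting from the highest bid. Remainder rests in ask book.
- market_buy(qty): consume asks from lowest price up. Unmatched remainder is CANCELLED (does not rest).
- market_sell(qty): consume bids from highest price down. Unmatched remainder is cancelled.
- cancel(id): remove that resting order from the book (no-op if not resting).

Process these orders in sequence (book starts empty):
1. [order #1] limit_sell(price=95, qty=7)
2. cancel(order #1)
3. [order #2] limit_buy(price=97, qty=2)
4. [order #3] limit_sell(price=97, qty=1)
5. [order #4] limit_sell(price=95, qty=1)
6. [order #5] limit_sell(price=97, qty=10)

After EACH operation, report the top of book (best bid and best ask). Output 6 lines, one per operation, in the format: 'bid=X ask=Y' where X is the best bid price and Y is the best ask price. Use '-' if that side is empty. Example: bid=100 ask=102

Answer: bid=- ask=95
bid=- ask=-
bid=97 ask=-
bid=97 ask=-
bid=- ask=-
bid=- ask=97

Derivation:
After op 1 [order #1] limit_sell(price=95, qty=7): fills=none; bids=[-] asks=[#1:7@95]
After op 2 cancel(order #1): fills=none; bids=[-] asks=[-]
After op 3 [order #2] limit_buy(price=97, qty=2): fills=none; bids=[#2:2@97] asks=[-]
After op 4 [order #3] limit_sell(price=97, qty=1): fills=#2x#3:1@97; bids=[#2:1@97] asks=[-]
After op 5 [order #4] limit_sell(price=95, qty=1): fills=#2x#4:1@97; bids=[-] asks=[-]
After op 6 [order #5] limit_sell(price=97, qty=10): fills=none; bids=[-] asks=[#5:10@97]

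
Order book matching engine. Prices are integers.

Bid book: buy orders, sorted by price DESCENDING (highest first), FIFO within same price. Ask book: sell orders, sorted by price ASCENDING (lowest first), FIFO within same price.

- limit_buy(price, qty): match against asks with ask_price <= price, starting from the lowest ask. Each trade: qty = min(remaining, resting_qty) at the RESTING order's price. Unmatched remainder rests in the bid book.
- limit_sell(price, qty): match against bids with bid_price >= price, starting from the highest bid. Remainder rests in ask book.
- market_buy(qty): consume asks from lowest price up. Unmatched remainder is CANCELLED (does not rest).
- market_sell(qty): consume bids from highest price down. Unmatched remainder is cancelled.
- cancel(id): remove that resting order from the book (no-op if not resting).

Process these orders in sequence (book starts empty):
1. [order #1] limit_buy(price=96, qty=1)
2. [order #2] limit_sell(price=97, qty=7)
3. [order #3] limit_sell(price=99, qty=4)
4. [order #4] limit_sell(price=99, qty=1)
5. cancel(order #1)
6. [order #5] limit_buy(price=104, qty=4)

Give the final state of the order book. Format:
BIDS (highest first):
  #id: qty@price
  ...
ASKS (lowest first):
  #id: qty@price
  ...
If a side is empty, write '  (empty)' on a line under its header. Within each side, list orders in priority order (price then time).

After op 1 [order #1] limit_buy(price=96, qty=1): fills=none; bids=[#1:1@96] asks=[-]
After op 2 [order #2] limit_sell(price=97, qty=7): fills=none; bids=[#1:1@96] asks=[#2:7@97]
After op 3 [order #3] limit_sell(price=99, qty=4): fills=none; bids=[#1:1@96] asks=[#2:7@97 #3:4@99]
After op 4 [order #4] limit_sell(price=99, qty=1): fills=none; bids=[#1:1@96] asks=[#2:7@97 #3:4@99 #4:1@99]
After op 5 cancel(order #1): fills=none; bids=[-] asks=[#2:7@97 #3:4@99 #4:1@99]
After op 6 [order #5] limit_buy(price=104, qty=4): fills=#5x#2:4@97; bids=[-] asks=[#2:3@97 #3:4@99 #4:1@99]

Answer: BIDS (highest first):
  (empty)
ASKS (lowest first):
  #2: 3@97
  #3: 4@99
  #4: 1@99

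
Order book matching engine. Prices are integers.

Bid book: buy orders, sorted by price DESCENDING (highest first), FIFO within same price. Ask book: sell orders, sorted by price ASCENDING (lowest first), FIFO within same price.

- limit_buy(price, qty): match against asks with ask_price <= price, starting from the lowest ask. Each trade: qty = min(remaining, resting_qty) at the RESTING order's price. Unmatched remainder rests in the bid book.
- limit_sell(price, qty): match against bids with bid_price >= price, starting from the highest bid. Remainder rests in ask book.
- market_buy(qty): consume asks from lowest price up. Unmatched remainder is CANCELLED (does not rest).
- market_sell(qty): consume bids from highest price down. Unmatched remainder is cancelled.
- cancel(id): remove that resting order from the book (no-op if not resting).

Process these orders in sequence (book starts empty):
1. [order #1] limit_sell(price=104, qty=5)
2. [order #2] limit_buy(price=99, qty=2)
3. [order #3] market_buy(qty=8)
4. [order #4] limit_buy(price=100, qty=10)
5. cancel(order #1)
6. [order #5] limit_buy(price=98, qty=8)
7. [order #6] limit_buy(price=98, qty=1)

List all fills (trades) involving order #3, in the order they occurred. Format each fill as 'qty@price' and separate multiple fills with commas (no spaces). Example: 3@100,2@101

After op 1 [order #1] limit_sell(price=104, qty=5): fills=none; bids=[-] asks=[#1:5@104]
After op 2 [order #2] limit_buy(price=99, qty=2): fills=none; bids=[#2:2@99] asks=[#1:5@104]
After op 3 [order #3] market_buy(qty=8): fills=#3x#1:5@104; bids=[#2:2@99] asks=[-]
After op 4 [order #4] limit_buy(price=100, qty=10): fills=none; bids=[#4:10@100 #2:2@99] asks=[-]
After op 5 cancel(order #1): fills=none; bids=[#4:10@100 #2:2@99] asks=[-]
After op 6 [order #5] limit_buy(price=98, qty=8): fills=none; bids=[#4:10@100 #2:2@99 #5:8@98] asks=[-]
After op 7 [order #6] limit_buy(price=98, qty=1): fills=none; bids=[#4:10@100 #2:2@99 #5:8@98 #6:1@98] asks=[-]

Answer: 5@104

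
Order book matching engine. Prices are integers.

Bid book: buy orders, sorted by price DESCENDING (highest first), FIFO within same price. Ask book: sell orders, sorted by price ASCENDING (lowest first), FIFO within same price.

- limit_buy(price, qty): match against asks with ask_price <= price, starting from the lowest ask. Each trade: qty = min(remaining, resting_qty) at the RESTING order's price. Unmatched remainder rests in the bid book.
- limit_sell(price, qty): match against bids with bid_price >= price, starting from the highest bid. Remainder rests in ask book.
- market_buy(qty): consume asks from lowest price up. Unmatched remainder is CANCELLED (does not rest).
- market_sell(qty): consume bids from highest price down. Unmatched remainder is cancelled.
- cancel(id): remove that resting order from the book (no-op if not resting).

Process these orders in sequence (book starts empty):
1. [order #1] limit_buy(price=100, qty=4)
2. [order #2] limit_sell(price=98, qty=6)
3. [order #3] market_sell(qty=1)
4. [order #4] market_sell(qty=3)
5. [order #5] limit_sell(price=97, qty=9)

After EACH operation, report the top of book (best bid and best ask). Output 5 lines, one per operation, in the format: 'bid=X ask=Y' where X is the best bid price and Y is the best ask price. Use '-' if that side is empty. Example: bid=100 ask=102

Answer: bid=100 ask=-
bid=- ask=98
bid=- ask=98
bid=- ask=98
bid=- ask=97

Derivation:
After op 1 [order #1] limit_buy(price=100, qty=4): fills=none; bids=[#1:4@100] asks=[-]
After op 2 [order #2] limit_sell(price=98, qty=6): fills=#1x#2:4@100; bids=[-] asks=[#2:2@98]
After op 3 [order #3] market_sell(qty=1): fills=none; bids=[-] asks=[#2:2@98]
After op 4 [order #4] market_sell(qty=3): fills=none; bids=[-] asks=[#2:2@98]
After op 5 [order #5] limit_sell(price=97, qty=9): fills=none; bids=[-] asks=[#5:9@97 #2:2@98]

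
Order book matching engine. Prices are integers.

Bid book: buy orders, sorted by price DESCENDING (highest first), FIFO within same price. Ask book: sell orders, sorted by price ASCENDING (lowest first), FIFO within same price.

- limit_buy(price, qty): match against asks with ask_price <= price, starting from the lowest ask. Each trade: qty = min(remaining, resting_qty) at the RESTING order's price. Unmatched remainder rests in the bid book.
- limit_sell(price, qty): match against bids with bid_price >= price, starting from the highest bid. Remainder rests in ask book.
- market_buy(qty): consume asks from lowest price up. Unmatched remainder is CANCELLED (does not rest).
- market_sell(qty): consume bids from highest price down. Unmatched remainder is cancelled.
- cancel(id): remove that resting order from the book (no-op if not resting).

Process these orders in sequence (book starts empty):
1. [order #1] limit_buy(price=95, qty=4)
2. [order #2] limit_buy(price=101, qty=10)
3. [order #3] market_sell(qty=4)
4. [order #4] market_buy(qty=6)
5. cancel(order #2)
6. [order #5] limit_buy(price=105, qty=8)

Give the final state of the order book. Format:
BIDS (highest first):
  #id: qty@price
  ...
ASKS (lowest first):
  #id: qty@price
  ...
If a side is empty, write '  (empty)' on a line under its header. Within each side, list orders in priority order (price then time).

Answer: BIDS (highest first):
  #5: 8@105
  #1: 4@95
ASKS (lowest first):
  (empty)

Derivation:
After op 1 [order #1] limit_buy(price=95, qty=4): fills=none; bids=[#1:4@95] asks=[-]
After op 2 [order #2] limit_buy(price=101, qty=10): fills=none; bids=[#2:10@101 #1:4@95] asks=[-]
After op 3 [order #3] market_sell(qty=4): fills=#2x#3:4@101; bids=[#2:6@101 #1:4@95] asks=[-]
After op 4 [order #4] market_buy(qty=6): fills=none; bids=[#2:6@101 #1:4@95] asks=[-]
After op 5 cancel(order #2): fills=none; bids=[#1:4@95] asks=[-]
After op 6 [order #5] limit_buy(price=105, qty=8): fills=none; bids=[#5:8@105 #1:4@95] asks=[-]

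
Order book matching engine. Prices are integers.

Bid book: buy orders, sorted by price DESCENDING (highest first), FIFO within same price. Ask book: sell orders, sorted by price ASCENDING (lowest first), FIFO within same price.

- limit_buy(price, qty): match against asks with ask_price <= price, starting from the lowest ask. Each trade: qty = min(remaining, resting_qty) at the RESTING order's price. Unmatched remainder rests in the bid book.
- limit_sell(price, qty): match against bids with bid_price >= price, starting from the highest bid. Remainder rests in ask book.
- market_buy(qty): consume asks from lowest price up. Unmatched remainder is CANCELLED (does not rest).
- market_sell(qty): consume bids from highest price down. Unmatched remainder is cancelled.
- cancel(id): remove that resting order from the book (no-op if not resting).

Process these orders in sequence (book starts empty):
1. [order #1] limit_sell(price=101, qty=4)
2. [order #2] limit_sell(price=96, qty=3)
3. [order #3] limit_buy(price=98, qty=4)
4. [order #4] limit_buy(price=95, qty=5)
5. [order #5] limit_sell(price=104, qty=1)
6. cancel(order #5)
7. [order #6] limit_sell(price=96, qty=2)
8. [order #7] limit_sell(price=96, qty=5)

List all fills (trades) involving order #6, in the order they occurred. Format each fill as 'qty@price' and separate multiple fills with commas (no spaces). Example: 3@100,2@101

After op 1 [order #1] limit_sell(price=101, qty=4): fills=none; bids=[-] asks=[#1:4@101]
After op 2 [order #2] limit_sell(price=96, qty=3): fills=none; bids=[-] asks=[#2:3@96 #1:4@101]
After op 3 [order #3] limit_buy(price=98, qty=4): fills=#3x#2:3@96; bids=[#3:1@98] asks=[#1:4@101]
After op 4 [order #4] limit_buy(price=95, qty=5): fills=none; bids=[#3:1@98 #4:5@95] asks=[#1:4@101]
After op 5 [order #5] limit_sell(price=104, qty=1): fills=none; bids=[#3:1@98 #4:5@95] asks=[#1:4@101 #5:1@104]
After op 6 cancel(order #5): fills=none; bids=[#3:1@98 #4:5@95] asks=[#1:4@101]
After op 7 [order #6] limit_sell(price=96, qty=2): fills=#3x#6:1@98; bids=[#4:5@95] asks=[#6:1@96 #1:4@101]
After op 8 [order #7] limit_sell(price=96, qty=5): fills=none; bids=[#4:5@95] asks=[#6:1@96 #7:5@96 #1:4@101]

Answer: 1@98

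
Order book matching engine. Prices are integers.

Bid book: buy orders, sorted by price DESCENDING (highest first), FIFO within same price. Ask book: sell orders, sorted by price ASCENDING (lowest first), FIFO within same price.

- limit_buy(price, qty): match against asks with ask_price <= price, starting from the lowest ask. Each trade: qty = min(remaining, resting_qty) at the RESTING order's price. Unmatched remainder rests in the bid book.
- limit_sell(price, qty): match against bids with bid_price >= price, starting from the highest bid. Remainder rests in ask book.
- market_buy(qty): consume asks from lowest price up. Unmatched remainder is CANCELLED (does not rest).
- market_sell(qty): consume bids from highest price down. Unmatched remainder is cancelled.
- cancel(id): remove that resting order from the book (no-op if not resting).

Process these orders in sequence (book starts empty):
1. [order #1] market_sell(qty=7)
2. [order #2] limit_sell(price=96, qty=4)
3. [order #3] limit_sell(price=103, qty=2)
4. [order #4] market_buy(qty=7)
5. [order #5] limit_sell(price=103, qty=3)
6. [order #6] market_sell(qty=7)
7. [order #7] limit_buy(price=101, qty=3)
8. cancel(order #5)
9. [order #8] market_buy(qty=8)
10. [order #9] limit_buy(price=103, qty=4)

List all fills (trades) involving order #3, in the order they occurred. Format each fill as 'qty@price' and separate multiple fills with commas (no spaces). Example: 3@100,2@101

After op 1 [order #1] market_sell(qty=7): fills=none; bids=[-] asks=[-]
After op 2 [order #2] limit_sell(price=96, qty=4): fills=none; bids=[-] asks=[#2:4@96]
After op 3 [order #3] limit_sell(price=103, qty=2): fills=none; bids=[-] asks=[#2:4@96 #3:2@103]
After op 4 [order #4] market_buy(qty=7): fills=#4x#2:4@96 #4x#3:2@103; bids=[-] asks=[-]
After op 5 [order #5] limit_sell(price=103, qty=3): fills=none; bids=[-] asks=[#5:3@103]
After op 6 [order #6] market_sell(qty=7): fills=none; bids=[-] asks=[#5:3@103]
After op 7 [order #7] limit_buy(price=101, qty=3): fills=none; bids=[#7:3@101] asks=[#5:3@103]
After op 8 cancel(order #5): fills=none; bids=[#7:3@101] asks=[-]
After op 9 [order #8] market_buy(qty=8): fills=none; bids=[#7:3@101] asks=[-]
After op 10 [order #9] limit_buy(price=103, qty=4): fills=none; bids=[#9:4@103 #7:3@101] asks=[-]

Answer: 2@103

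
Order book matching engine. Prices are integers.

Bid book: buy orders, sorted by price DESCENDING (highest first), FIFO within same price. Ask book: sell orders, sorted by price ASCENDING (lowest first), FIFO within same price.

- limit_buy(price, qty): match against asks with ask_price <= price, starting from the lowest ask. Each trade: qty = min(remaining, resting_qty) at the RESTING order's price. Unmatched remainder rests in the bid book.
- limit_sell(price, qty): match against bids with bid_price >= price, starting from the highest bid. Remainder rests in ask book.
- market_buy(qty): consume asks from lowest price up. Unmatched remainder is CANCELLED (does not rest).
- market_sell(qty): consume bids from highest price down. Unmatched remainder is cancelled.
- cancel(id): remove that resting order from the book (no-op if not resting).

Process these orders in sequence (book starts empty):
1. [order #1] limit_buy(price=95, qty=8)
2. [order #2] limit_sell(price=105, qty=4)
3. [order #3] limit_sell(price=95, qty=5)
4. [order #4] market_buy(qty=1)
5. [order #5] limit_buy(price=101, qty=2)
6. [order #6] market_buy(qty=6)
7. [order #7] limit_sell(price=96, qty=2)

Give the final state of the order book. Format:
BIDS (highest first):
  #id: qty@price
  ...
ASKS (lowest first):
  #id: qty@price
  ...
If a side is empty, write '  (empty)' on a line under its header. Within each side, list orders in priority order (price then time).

After op 1 [order #1] limit_buy(price=95, qty=8): fills=none; bids=[#1:8@95] asks=[-]
After op 2 [order #2] limit_sell(price=105, qty=4): fills=none; bids=[#1:8@95] asks=[#2:4@105]
After op 3 [order #3] limit_sell(price=95, qty=5): fills=#1x#3:5@95; bids=[#1:3@95] asks=[#2:4@105]
After op 4 [order #4] market_buy(qty=1): fills=#4x#2:1@105; bids=[#1:3@95] asks=[#2:3@105]
After op 5 [order #5] limit_buy(price=101, qty=2): fills=none; bids=[#5:2@101 #1:3@95] asks=[#2:3@105]
After op 6 [order #6] market_buy(qty=6): fills=#6x#2:3@105; bids=[#5:2@101 #1:3@95] asks=[-]
After op 7 [order #7] limit_sell(price=96, qty=2): fills=#5x#7:2@101; bids=[#1:3@95] asks=[-]

Answer: BIDS (highest first):
  #1: 3@95
ASKS (lowest first):
  (empty)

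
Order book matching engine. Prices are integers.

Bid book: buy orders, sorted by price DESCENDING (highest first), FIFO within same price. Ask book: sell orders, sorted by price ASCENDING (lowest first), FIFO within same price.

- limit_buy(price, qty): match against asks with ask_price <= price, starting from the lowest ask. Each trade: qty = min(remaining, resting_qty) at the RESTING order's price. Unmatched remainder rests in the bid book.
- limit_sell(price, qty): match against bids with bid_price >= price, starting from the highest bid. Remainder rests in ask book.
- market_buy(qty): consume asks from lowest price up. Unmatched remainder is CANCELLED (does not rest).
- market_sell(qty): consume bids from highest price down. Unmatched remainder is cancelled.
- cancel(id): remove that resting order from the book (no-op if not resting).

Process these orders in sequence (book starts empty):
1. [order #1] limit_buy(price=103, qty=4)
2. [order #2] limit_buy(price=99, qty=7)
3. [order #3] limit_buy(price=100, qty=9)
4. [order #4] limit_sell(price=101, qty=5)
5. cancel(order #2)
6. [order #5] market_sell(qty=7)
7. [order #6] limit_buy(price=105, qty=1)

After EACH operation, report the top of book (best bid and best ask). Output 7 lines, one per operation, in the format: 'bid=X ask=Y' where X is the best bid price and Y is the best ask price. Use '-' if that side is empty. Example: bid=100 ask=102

After op 1 [order #1] limit_buy(price=103, qty=4): fills=none; bids=[#1:4@103] asks=[-]
After op 2 [order #2] limit_buy(price=99, qty=7): fills=none; bids=[#1:4@103 #2:7@99] asks=[-]
After op 3 [order #3] limit_buy(price=100, qty=9): fills=none; bids=[#1:4@103 #3:9@100 #2:7@99] asks=[-]
After op 4 [order #4] limit_sell(price=101, qty=5): fills=#1x#4:4@103; bids=[#3:9@100 #2:7@99] asks=[#4:1@101]
After op 5 cancel(order #2): fills=none; bids=[#3:9@100] asks=[#4:1@101]
After op 6 [order #5] market_sell(qty=7): fills=#3x#5:7@100; bids=[#3:2@100] asks=[#4:1@101]
After op 7 [order #6] limit_buy(price=105, qty=1): fills=#6x#4:1@101; bids=[#3:2@100] asks=[-]

Answer: bid=103 ask=-
bid=103 ask=-
bid=103 ask=-
bid=100 ask=101
bid=100 ask=101
bid=100 ask=101
bid=100 ask=-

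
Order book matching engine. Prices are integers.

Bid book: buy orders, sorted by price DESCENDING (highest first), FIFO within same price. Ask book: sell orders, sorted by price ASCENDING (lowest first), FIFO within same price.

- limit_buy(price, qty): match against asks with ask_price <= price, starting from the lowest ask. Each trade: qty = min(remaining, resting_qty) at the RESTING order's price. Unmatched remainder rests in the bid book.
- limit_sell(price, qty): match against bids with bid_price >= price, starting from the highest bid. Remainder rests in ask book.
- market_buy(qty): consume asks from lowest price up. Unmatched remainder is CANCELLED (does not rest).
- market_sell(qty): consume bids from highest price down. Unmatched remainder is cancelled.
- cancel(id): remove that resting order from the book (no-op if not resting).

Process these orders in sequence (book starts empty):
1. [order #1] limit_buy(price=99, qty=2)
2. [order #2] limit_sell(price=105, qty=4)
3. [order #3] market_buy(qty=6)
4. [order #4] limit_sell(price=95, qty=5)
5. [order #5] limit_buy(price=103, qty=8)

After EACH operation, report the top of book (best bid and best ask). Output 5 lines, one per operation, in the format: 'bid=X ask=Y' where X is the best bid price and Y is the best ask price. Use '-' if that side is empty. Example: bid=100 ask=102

Answer: bid=99 ask=-
bid=99 ask=105
bid=99 ask=-
bid=- ask=95
bid=103 ask=-

Derivation:
After op 1 [order #1] limit_buy(price=99, qty=2): fills=none; bids=[#1:2@99] asks=[-]
After op 2 [order #2] limit_sell(price=105, qty=4): fills=none; bids=[#1:2@99] asks=[#2:4@105]
After op 3 [order #3] market_buy(qty=6): fills=#3x#2:4@105; bids=[#1:2@99] asks=[-]
After op 4 [order #4] limit_sell(price=95, qty=5): fills=#1x#4:2@99; bids=[-] asks=[#4:3@95]
After op 5 [order #5] limit_buy(price=103, qty=8): fills=#5x#4:3@95; bids=[#5:5@103] asks=[-]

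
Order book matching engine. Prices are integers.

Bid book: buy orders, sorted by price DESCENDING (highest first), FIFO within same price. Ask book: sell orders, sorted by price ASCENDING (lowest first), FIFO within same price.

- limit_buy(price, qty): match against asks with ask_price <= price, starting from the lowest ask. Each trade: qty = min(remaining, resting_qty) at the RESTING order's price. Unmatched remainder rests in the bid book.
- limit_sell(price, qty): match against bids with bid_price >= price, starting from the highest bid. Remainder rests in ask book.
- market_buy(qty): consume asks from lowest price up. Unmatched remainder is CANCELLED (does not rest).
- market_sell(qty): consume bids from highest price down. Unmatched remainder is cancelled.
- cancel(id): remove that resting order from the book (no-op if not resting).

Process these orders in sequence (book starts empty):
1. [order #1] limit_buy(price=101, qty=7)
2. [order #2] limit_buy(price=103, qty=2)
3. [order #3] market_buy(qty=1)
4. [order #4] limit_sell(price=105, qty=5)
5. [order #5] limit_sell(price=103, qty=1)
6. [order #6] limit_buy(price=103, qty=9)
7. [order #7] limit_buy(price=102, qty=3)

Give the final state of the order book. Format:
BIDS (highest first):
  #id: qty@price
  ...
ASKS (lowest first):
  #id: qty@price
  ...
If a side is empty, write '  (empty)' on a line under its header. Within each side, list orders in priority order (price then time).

After op 1 [order #1] limit_buy(price=101, qty=7): fills=none; bids=[#1:7@101] asks=[-]
After op 2 [order #2] limit_buy(price=103, qty=2): fills=none; bids=[#2:2@103 #1:7@101] asks=[-]
After op 3 [order #3] market_buy(qty=1): fills=none; bids=[#2:2@103 #1:7@101] asks=[-]
After op 4 [order #4] limit_sell(price=105, qty=5): fills=none; bids=[#2:2@103 #1:7@101] asks=[#4:5@105]
After op 5 [order #5] limit_sell(price=103, qty=1): fills=#2x#5:1@103; bids=[#2:1@103 #1:7@101] asks=[#4:5@105]
After op 6 [order #6] limit_buy(price=103, qty=9): fills=none; bids=[#2:1@103 #6:9@103 #1:7@101] asks=[#4:5@105]
After op 7 [order #7] limit_buy(price=102, qty=3): fills=none; bids=[#2:1@103 #6:9@103 #7:3@102 #1:7@101] asks=[#4:5@105]

Answer: BIDS (highest first):
  #2: 1@103
  #6: 9@103
  #7: 3@102
  #1: 7@101
ASKS (lowest first):
  #4: 5@105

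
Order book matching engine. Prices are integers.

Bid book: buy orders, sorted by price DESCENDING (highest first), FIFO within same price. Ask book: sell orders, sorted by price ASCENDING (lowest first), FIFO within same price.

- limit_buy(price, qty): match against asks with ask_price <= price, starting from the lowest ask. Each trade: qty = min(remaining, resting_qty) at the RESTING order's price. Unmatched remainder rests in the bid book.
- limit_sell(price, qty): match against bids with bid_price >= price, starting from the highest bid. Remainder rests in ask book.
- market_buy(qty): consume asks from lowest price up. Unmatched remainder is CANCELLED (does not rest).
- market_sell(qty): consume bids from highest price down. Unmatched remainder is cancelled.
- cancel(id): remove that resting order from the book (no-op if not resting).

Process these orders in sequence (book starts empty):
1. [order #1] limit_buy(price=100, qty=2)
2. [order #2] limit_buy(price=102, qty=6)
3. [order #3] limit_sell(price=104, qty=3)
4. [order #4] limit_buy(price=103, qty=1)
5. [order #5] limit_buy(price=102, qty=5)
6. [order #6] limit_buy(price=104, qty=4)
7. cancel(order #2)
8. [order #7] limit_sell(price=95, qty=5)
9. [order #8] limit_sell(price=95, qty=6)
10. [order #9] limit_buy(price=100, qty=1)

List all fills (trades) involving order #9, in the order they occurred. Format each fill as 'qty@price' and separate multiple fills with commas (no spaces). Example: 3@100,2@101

Answer: 1@95

Derivation:
After op 1 [order #1] limit_buy(price=100, qty=2): fills=none; bids=[#1:2@100] asks=[-]
After op 2 [order #2] limit_buy(price=102, qty=6): fills=none; bids=[#2:6@102 #1:2@100] asks=[-]
After op 3 [order #3] limit_sell(price=104, qty=3): fills=none; bids=[#2:6@102 #1:2@100] asks=[#3:3@104]
After op 4 [order #4] limit_buy(price=103, qty=1): fills=none; bids=[#4:1@103 #2:6@102 #1:2@100] asks=[#3:3@104]
After op 5 [order #5] limit_buy(price=102, qty=5): fills=none; bids=[#4:1@103 #2:6@102 #5:5@102 #1:2@100] asks=[#3:3@104]
After op 6 [order #6] limit_buy(price=104, qty=4): fills=#6x#3:3@104; bids=[#6:1@104 #4:1@103 #2:6@102 #5:5@102 #1:2@100] asks=[-]
After op 7 cancel(order #2): fills=none; bids=[#6:1@104 #4:1@103 #5:5@102 #1:2@100] asks=[-]
After op 8 [order #7] limit_sell(price=95, qty=5): fills=#6x#7:1@104 #4x#7:1@103 #5x#7:3@102; bids=[#5:2@102 #1:2@100] asks=[-]
After op 9 [order #8] limit_sell(price=95, qty=6): fills=#5x#8:2@102 #1x#8:2@100; bids=[-] asks=[#8:2@95]
After op 10 [order #9] limit_buy(price=100, qty=1): fills=#9x#8:1@95; bids=[-] asks=[#8:1@95]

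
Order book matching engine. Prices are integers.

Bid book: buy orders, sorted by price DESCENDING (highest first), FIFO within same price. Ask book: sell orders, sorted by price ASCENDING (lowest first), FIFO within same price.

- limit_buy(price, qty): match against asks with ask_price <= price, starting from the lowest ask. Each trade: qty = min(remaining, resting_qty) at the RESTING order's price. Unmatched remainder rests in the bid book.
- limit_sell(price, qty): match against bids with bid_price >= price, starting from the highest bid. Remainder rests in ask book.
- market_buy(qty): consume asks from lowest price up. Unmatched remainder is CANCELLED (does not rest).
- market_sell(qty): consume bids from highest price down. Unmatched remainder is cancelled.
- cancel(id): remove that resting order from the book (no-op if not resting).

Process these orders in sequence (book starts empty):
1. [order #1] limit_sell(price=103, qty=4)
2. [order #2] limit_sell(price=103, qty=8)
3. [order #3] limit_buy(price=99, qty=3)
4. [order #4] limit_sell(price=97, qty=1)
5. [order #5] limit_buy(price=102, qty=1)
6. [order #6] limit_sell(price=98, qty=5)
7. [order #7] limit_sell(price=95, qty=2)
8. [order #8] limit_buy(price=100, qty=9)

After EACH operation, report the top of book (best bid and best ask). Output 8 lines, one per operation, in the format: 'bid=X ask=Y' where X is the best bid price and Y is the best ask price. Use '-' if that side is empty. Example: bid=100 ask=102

Answer: bid=- ask=103
bid=- ask=103
bid=99 ask=103
bid=99 ask=103
bid=102 ask=103
bid=- ask=98
bid=- ask=95
bid=100 ask=103

Derivation:
After op 1 [order #1] limit_sell(price=103, qty=4): fills=none; bids=[-] asks=[#1:4@103]
After op 2 [order #2] limit_sell(price=103, qty=8): fills=none; bids=[-] asks=[#1:4@103 #2:8@103]
After op 3 [order #3] limit_buy(price=99, qty=3): fills=none; bids=[#3:3@99] asks=[#1:4@103 #2:8@103]
After op 4 [order #4] limit_sell(price=97, qty=1): fills=#3x#4:1@99; bids=[#3:2@99] asks=[#1:4@103 #2:8@103]
After op 5 [order #5] limit_buy(price=102, qty=1): fills=none; bids=[#5:1@102 #3:2@99] asks=[#1:4@103 #2:8@103]
After op 6 [order #6] limit_sell(price=98, qty=5): fills=#5x#6:1@102 #3x#6:2@99; bids=[-] asks=[#6:2@98 #1:4@103 #2:8@103]
After op 7 [order #7] limit_sell(price=95, qty=2): fills=none; bids=[-] asks=[#7:2@95 #6:2@98 #1:4@103 #2:8@103]
After op 8 [order #8] limit_buy(price=100, qty=9): fills=#8x#7:2@95 #8x#6:2@98; bids=[#8:5@100] asks=[#1:4@103 #2:8@103]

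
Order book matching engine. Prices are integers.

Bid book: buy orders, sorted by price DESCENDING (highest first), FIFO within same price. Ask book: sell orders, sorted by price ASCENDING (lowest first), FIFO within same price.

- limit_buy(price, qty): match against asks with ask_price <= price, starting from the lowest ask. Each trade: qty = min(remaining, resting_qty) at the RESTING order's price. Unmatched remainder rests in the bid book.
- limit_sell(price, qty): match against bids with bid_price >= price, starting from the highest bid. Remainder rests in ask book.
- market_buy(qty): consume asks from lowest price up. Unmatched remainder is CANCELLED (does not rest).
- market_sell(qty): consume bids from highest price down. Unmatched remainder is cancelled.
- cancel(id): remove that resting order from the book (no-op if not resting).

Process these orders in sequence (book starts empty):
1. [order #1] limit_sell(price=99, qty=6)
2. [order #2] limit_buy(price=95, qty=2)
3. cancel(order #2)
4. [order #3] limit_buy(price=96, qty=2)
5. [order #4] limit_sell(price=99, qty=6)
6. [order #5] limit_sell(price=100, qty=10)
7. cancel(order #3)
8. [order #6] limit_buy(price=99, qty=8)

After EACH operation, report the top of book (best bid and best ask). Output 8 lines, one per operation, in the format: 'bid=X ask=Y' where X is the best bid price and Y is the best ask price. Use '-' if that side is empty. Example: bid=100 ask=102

Answer: bid=- ask=99
bid=95 ask=99
bid=- ask=99
bid=96 ask=99
bid=96 ask=99
bid=96 ask=99
bid=- ask=99
bid=- ask=99

Derivation:
After op 1 [order #1] limit_sell(price=99, qty=6): fills=none; bids=[-] asks=[#1:6@99]
After op 2 [order #2] limit_buy(price=95, qty=2): fills=none; bids=[#2:2@95] asks=[#1:6@99]
After op 3 cancel(order #2): fills=none; bids=[-] asks=[#1:6@99]
After op 4 [order #3] limit_buy(price=96, qty=2): fills=none; bids=[#3:2@96] asks=[#1:6@99]
After op 5 [order #4] limit_sell(price=99, qty=6): fills=none; bids=[#3:2@96] asks=[#1:6@99 #4:6@99]
After op 6 [order #5] limit_sell(price=100, qty=10): fills=none; bids=[#3:2@96] asks=[#1:6@99 #4:6@99 #5:10@100]
After op 7 cancel(order #3): fills=none; bids=[-] asks=[#1:6@99 #4:6@99 #5:10@100]
After op 8 [order #6] limit_buy(price=99, qty=8): fills=#6x#1:6@99 #6x#4:2@99; bids=[-] asks=[#4:4@99 #5:10@100]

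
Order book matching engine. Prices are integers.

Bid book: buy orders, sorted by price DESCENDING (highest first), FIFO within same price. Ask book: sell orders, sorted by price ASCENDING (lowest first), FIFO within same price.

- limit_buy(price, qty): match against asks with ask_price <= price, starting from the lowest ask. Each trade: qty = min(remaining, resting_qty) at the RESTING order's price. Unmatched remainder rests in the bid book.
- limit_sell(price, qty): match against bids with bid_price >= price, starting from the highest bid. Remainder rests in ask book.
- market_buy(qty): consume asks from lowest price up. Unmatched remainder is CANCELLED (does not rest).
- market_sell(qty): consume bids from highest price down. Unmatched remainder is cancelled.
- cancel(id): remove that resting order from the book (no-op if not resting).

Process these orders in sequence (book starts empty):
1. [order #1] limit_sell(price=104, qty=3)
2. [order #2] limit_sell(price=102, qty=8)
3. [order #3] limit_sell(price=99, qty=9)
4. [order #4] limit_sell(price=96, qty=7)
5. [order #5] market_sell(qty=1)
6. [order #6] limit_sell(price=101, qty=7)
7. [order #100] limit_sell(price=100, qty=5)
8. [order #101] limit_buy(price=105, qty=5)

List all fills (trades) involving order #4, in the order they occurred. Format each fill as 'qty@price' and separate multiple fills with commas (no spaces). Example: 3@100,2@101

Answer: 5@96

Derivation:
After op 1 [order #1] limit_sell(price=104, qty=3): fills=none; bids=[-] asks=[#1:3@104]
After op 2 [order #2] limit_sell(price=102, qty=8): fills=none; bids=[-] asks=[#2:8@102 #1:3@104]
After op 3 [order #3] limit_sell(price=99, qty=9): fills=none; bids=[-] asks=[#3:9@99 #2:8@102 #1:3@104]
After op 4 [order #4] limit_sell(price=96, qty=7): fills=none; bids=[-] asks=[#4:7@96 #3:9@99 #2:8@102 #1:3@104]
After op 5 [order #5] market_sell(qty=1): fills=none; bids=[-] asks=[#4:7@96 #3:9@99 #2:8@102 #1:3@104]
After op 6 [order #6] limit_sell(price=101, qty=7): fills=none; bids=[-] asks=[#4:7@96 #3:9@99 #6:7@101 #2:8@102 #1:3@104]
After op 7 [order #100] limit_sell(price=100, qty=5): fills=none; bids=[-] asks=[#4:7@96 #3:9@99 #100:5@100 #6:7@101 #2:8@102 #1:3@104]
After op 8 [order #101] limit_buy(price=105, qty=5): fills=#101x#4:5@96; bids=[-] asks=[#4:2@96 #3:9@99 #100:5@100 #6:7@101 #2:8@102 #1:3@104]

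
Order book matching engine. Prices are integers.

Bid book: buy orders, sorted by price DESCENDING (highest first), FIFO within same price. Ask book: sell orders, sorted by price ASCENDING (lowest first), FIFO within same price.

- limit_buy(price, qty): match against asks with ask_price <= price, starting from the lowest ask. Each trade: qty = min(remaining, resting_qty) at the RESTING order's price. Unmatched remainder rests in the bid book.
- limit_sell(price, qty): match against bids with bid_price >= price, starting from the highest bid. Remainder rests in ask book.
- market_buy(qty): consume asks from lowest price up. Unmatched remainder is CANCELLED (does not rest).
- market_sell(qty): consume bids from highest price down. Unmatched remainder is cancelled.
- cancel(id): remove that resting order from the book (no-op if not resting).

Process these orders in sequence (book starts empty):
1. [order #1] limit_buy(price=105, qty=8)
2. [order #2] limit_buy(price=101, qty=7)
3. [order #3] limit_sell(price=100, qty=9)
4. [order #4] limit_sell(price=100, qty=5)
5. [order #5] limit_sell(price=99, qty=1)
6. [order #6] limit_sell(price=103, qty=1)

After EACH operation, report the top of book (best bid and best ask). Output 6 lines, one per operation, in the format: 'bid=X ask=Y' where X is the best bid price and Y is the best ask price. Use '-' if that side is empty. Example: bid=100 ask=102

Answer: bid=105 ask=-
bid=105 ask=-
bid=101 ask=-
bid=101 ask=-
bid=- ask=-
bid=- ask=103

Derivation:
After op 1 [order #1] limit_buy(price=105, qty=8): fills=none; bids=[#1:8@105] asks=[-]
After op 2 [order #2] limit_buy(price=101, qty=7): fills=none; bids=[#1:8@105 #2:7@101] asks=[-]
After op 3 [order #3] limit_sell(price=100, qty=9): fills=#1x#3:8@105 #2x#3:1@101; bids=[#2:6@101] asks=[-]
After op 4 [order #4] limit_sell(price=100, qty=5): fills=#2x#4:5@101; bids=[#2:1@101] asks=[-]
After op 5 [order #5] limit_sell(price=99, qty=1): fills=#2x#5:1@101; bids=[-] asks=[-]
After op 6 [order #6] limit_sell(price=103, qty=1): fills=none; bids=[-] asks=[#6:1@103]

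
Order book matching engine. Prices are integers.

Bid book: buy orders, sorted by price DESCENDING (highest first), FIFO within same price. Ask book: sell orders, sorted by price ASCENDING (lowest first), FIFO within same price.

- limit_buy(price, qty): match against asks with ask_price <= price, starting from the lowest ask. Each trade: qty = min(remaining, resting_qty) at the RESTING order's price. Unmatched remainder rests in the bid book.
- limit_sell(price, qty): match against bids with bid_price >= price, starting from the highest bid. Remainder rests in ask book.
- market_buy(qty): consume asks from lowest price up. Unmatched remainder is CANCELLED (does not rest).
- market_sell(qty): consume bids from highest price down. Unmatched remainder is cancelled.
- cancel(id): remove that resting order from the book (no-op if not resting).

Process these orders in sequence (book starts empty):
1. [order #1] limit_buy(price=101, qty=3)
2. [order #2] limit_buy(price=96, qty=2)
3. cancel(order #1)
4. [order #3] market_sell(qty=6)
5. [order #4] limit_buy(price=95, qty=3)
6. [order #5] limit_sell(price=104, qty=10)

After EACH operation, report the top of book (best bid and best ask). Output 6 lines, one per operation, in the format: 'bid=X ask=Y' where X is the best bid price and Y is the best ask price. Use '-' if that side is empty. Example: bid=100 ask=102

After op 1 [order #1] limit_buy(price=101, qty=3): fills=none; bids=[#1:3@101] asks=[-]
After op 2 [order #2] limit_buy(price=96, qty=2): fills=none; bids=[#1:3@101 #2:2@96] asks=[-]
After op 3 cancel(order #1): fills=none; bids=[#2:2@96] asks=[-]
After op 4 [order #3] market_sell(qty=6): fills=#2x#3:2@96; bids=[-] asks=[-]
After op 5 [order #4] limit_buy(price=95, qty=3): fills=none; bids=[#4:3@95] asks=[-]
After op 6 [order #5] limit_sell(price=104, qty=10): fills=none; bids=[#4:3@95] asks=[#5:10@104]

Answer: bid=101 ask=-
bid=101 ask=-
bid=96 ask=-
bid=- ask=-
bid=95 ask=-
bid=95 ask=104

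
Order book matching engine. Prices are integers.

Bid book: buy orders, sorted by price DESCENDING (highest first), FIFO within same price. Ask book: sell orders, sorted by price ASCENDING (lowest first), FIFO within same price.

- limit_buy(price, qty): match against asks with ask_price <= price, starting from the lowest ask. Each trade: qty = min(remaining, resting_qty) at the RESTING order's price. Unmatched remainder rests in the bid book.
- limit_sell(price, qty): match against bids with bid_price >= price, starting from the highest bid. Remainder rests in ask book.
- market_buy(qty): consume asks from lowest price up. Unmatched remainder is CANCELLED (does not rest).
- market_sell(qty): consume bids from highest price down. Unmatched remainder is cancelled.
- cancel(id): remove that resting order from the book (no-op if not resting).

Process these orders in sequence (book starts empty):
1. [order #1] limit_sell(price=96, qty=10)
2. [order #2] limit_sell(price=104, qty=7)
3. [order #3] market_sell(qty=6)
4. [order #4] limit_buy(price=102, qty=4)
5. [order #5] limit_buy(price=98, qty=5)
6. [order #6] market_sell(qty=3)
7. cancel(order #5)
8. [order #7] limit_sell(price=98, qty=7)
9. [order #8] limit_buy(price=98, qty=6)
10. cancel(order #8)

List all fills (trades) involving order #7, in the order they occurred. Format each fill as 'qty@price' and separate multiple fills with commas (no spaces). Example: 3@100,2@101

After op 1 [order #1] limit_sell(price=96, qty=10): fills=none; bids=[-] asks=[#1:10@96]
After op 2 [order #2] limit_sell(price=104, qty=7): fills=none; bids=[-] asks=[#1:10@96 #2:7@104]
After op 3 [order #3] market_sell(qty=6): fills=none; bids=[-] asks=[#1:10@96 #2:7@104]
After op 4 [order #4] limit_buy(price=102, qty=4): fills=#4x#1:4@96; bids=[-] asks=[#1:6@96 #2:7@104]
After op 5 [order #5] limit_buy(price=98, qty=5): fills=#5x#1:5@96; bids=[-] asks=[#1:1@96 #2:7@104]
After op 6 [order #6] market_sell(qty=3): fills=none; bids=[-] asks=[#1:1@96 #2:7@104]
After op 7 cancel(order #5): fills=none; bids=[-] asks=[#1:1@96 #2:7@104]
After op 8 [order #7] limit_sell(price=98, qty=7): fills=none; bids=[-] asks=[#1:1@96 #7:7@98 #2:7@104]
After op 9 [order #8] limit_buy(price=98, qty=6): fills=#8x#1:1@96 #8x#7:5@98; bids=[-] asks=[#7:2@98 #2:7@104]
After op 10 cancel(order #8): fills=none; bids=[-] asks=[#7:2@98 #2:7@104]

Answer: 5@98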